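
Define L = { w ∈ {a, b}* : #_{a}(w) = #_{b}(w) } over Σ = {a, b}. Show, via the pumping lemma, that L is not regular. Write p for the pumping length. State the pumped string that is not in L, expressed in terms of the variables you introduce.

a^{p+k} b^p

Suppose for contradiction that L is regular, and let p be the pumping length.
Choose w = a^p b^p ∈ L with |w| = 2p ≥ p.
The pumping lemma gives a decomposition w = xyz where |xy| ≤ p and |y| ≥ 1.
Because |xy| ≤ p and w begins with p copies of a, we have y = a^k with 1 ≤ k ≤ p.
Pump with i = 2: xy^2z = a^{p+k} b^p has p+k occurrences of a but only p of b. Since k ≥ 1 the counts differ, so xy^2z ∉ L.
This is a contradiction; hence L is not regular.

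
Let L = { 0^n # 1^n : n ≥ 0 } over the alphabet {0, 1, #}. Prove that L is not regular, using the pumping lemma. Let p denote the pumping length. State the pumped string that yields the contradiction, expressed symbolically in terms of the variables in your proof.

Suppose for contradiction that L is regular, and let p be the pumping length.
Take w = 0^p # 1^p ∈ L with |w| = 2p+1 ≥ p.
By the pumping lemma, w = xyz with |xy| ≤ p and y is nonempty.
Since the first p symbols of w are all 0's and |xy| ≤ p, y lies entirely in the leading 0-block: y = 0^k for some k with 1 ≤ k ≤ p.
Pump with i = 2: xy^2z = 0^{p+k} # 1^p, which would require p+k = p. But k ≥ 1, so xy^2z ∉ L.
This is a contradiction; hence L is not regular.

0^{p+k} # 1^p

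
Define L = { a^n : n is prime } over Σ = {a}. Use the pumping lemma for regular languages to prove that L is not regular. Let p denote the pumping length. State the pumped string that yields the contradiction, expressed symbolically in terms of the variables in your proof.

a^{q(1+k)}

Assume L is regular. Let p be the pumping length given by the pumping lemma.
Let q be a prime with q ≥ p+2 (infinitely many primes exist), and take w = a^q ∈ L with |w| = q ≥ p.
Write w = xyz as guaranteed by the lemma, with |xy| ≤ p and y is nonempty.
Then y = a^k for some k with 1 ≤ k ≤ p.
Since 1 ≤ k ≤ p, |xz| = q-k. Pump with i = q+1: |xy^{q+1}z| = (q-k)+(q+1)k = q+qk = q(1+k), which is composite (both factors ≥ 2). So xy^{q+1}z = a^{q(1+k)} ∉ L.
This contradicts the pumping lemma, so L is not regular.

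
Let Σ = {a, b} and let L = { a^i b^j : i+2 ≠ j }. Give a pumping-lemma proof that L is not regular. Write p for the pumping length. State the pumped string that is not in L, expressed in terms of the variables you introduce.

a^{p+p!} b^{p+p!+2}

Assume L is regular; let p be its pumping constant.
Choose w = a^p b^{p+p!+2}. Since p ≠ (p+p!+2)-2 = p+p!, w ∈ L; and |w| ≥ p.
Write w = xyz as guaranteed by the lemma, with |xy| ≤ p and |y| ≥ 1.
Because |xy| ≤ p and w begins with p copies of a, we have y = a^k with 1 ≤ k ≤ p.
Since 1 ≤ k ≤ p, k divides p!; set t = 1 + p!/k. Then xy^t z has p + (p!/k)·k = p + p! copies of a. Now the a-count is p+p! and (b-count)-2 = (p+p!+2)-2 = p+p!, so i+2 ≠ j fails. So xy^t z = a^{p+p!} b^{p+p!+2} ∉ L.
This contradicts the pumping lemma, so L is not regular.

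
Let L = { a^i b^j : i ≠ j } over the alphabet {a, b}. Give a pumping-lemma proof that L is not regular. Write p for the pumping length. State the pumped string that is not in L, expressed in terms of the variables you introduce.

Toward a contradiction, assume L is regular with pumping length p.
Choose w = a^p b^{p+p!}. Since p ≠ p+p!, w ∈ L; and |w| ≥ p.
By the pumping lemma, w = xyz with |xy| ≤ p and |y| > 0.
Because |xy| ≤ p and w begins with p copies of a, we have y = a^k with 1 ≤ k ≤ p.
Since 1 ≤ k ≤ p, k divides p!; set t = 1 + p!/k. Then xy^t z has p + (p!/k)·k = p + p! copies of a. Now the a-count equals the b-count, so i ≠ j fails. So xy^t z = a^{p+p!} b^{p+p!} ∉ L.
This is a contradiction; hence L is not regular.

a^{p+p!} b^{p+p!}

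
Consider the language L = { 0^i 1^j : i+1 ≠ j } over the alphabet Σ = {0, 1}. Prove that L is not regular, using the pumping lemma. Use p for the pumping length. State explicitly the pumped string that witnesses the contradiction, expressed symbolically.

0^{p+p!} 1^{p+p!+1}

Assume L is regular; let p be its pumping constant.
Choose w = 0^p 1^{p+p!+1}. Since p ≠ (p+p!+1)-1 = p+p!, w ∈ L; and |w| ≥ p.
Write w = xyz as guaranteed by the lemma, with |xy| ≤ p and |y| ≥ 1.
Since the first p symbols of w are all 0's and |xy| ≤ p, y lies entirely in the leading 0-block: y = 0^k for some k with 1 ≤ k ≤ p.
Since 1 ≤ k ≤ p, k divides p!; set t = 1 + p!/k. Then xy^t z has p + (p!/k)·k = p + p! copies of 0. Now the 0-count is p+p! and (1-count)-1 = (p+p!+1)-1 = p+p!, so i+1 ≠ j fails. So xy^t z = 0^{p+p!} 1^{p+p!+1} ∉ L.
Contradiction. Therefore L is not regular.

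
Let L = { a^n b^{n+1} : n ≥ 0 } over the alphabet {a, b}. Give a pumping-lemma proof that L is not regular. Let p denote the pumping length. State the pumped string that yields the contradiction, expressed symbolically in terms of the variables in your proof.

Suppose for contradiction that L is regular, and let p be the pumping length.
Choose w = a^p b^{p+1}, which is in L with |w| = 2p+1 ≥ p.
Write w = xyz as guaranteed by the lemma, with |xy| ≤ p and |y| > 0.
Since the first p symbols of w are all a's and |xy| ≤ p, y lies entirely in the leading a-block: y = a^k for some k with 1 ≤ k ≤ p.
Pump with i = 2: xy^2z = a^{p+k} b^{p+1}. For this to lie in L we would need p+1 = (p+k)+1, which forces k = 0. But k ≥ 1, so xy^2z ∉ L.
This contradicts the pumping lemma, so L is not regular.

a^{p+k} b^{p+1}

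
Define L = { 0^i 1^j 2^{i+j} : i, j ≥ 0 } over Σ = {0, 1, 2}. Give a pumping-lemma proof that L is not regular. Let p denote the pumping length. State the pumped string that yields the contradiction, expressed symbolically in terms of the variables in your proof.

Assume L is regular; let p be its pumping constant.
Take w = 0^p 1^p 2^{2p} ∈ L (with i=j=p, i+j=2p), |w| = 4p ≥ p.
By the pumping lemma, w = xyz with |xy| ≤ p and |y| > 0.
Because |xy| ≤ p and w begins with p copies of 0, we have y = 0^k with 1 ≤ k ≤ p.
Consider xy^2z = 0^{p+k} 1^p 2^{2p}. Now the 0- and 1-counts sum to 2p+k, but the 2-count is 2p ≠ 2p+k. So xy^2z ∉ L.
This contradicts the pumping lemma, so L is not regular.

0^{p+k} 1^p 2^{2p}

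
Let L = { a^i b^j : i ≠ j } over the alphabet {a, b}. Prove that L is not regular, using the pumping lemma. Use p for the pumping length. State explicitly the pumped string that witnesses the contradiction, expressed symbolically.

Suppose for contradiction that L is regular, and let p be the pumping length.
Choose w = a^p b^{p+p!}. Since p ≠ p+p!, w ∈ L; and |w| ≥ p.
The pumping lemma gives a decomposition w = xyz where |xy| ≤ p and |y| ≥ 1.
Because |xy| ≤ p and w begins with p copies of a, we have y = a^k with 1 ≤ k ≤ p.
Since 1 ≤ k ≤ p, k divides p!; set t = 1 + p!/k. Then xy^t z has p + (p!/k)·k = p + p! copies of a. Now the a-count equals the b-count, so i ≠ j fails. So xy^t z = a^{p+p!} b^{p+p!} ∉ L.
This contradicts the pumping lemma, so L is not regular.

a^{p+p!} b^{p+p!}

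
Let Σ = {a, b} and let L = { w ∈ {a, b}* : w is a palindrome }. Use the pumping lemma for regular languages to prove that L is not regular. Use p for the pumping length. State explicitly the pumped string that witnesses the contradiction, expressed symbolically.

a^{p+k} b a^p

Toward a contradiction, assume L is regular with pumping length p.
Take w = a^p b a^p, a palindrome of length 2p+1 ≥ p.
The pumping lemma gives a decomposition w = xyz where |xy| ≤ p and |y| > 0.
Because |xy| ≤ p and w begins with p copies of a, we have y = a^k with 1 ≤ k ≤ p.
Pump with i = 2: xy^2z = a^{p+k} b a^p. Its reverse is a^p b a^{p+k}, which differs from xy^2z since k ≥ 1. So xy^2z is not a palindrome and xy^2z ∉ L.
This is a contradiction; hence L is not regular.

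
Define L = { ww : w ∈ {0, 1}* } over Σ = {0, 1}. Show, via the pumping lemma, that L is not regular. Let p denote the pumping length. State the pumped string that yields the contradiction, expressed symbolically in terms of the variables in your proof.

0^{p+k} 1^p 0^p 1^p

Assume L is regular; let p be its pumping constant.
Take w = 0^p 1^p 0^p 1^p = uu where u = 0^p1^p; then w ∈ L and |w| = 4p ≥ p.
The pumping lemma gives a decomposition w = xyz where |xy| ≤ p and y is nonempty.
Because |xy| ≤ p and w begins with p copies of 0, we have y = 0^k with 1 ≤ k ≤ p.
Pump with i = 2: xy^2z = 0^{p+k} 1^p 0^p 1^p, of length 4p+k. Suppose this equals vv. The string starts with 0 and ends with 1, so v does too; thus the boundary between the two copies of v is a 1→0 transition. There is exactly one such transition, at position 2p+k, so |v| = 2p+k and |vv| = 4p+2k ≠ 4p+k since k ≥ 1. So xy^2z ∉ L.
Contradiction. Therefore L is not regular.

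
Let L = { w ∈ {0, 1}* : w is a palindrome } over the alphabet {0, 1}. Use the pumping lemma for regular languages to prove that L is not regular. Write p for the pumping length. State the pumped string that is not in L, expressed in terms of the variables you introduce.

Toward a contradiction, assume L is regular with pumping length p.
Take w = 0^p 1 0^p, a palindrome of length 2p+1 ≥ p.
Write w = xyz as guaranteed by the lemma, with |xy| ≤ p and y is nonempty.
Because |xy| ≤ p and w begins with p copies of 0, we have y = 0^k with 1 ≤ k ≤ p.
Pump with i = 2: xy^2z = 0^{p+k} 1 0^p. Its reverse is 0^p 1 0^{p+k}, which differs from xy^2z since k ≥ 1. So xy^2z is not a palindrome and xy^2z ∉ L.
This contradicts the pumping lemma, so L is not regular.

0^{p+k} 1 0^p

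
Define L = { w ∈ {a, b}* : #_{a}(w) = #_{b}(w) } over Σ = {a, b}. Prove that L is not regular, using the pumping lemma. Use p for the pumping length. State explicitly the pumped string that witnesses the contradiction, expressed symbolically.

Toward a contradiction, assume L is regular with pumping length p.
Choose w = a^p b^p ∈ L with |w| = 2p ≥ p.
Write w = xyz as guaranteed by the lemma, with |xy| ≤ p and |y| ≥ 1.
The first p characters of w are a's, so xy (and hence y) consists only of a's. Write y = a^k, 1 ≤ k ≤ p.
Pump with i = 2: xy^2z = a^{p+k} b^p has p+k occurrences of a but only p of b. Since k ≥ 1 the counts differ, so xy^2z ∉ L.
This is a contradiction; hence L is not regular.

a^{p+k} b^p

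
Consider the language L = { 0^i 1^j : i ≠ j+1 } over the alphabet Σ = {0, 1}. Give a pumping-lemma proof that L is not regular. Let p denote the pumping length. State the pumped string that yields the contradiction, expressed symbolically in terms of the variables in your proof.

0^{p+p!} 1^{p+p!-1}

Toward a contradiction, assume L is regular with pumping length p.
Choose w = 0^p 1^{p+p!-1}. Since p ≠ (p+p!-1)+1 = p+p!, w ∈ L; and |w| ≥ p.
Write w = xyz as guaranteed by the lemma, with |xy| ≤ p and |y| > 0.
Because |xy| ≤ p and w begins with p copies of 0, we have y = 0^k with 1 ≤ k ≤ p.
Since 1 ≤ k ≤ p, k divides p!; set t = 1 + p!/k. Then xy^t z has p + (p!/k)·k = p + p! copies of 0. Now the 0-count is p+p! and (1-count)+1 = (p+p!-1)+1 = p+p!, so i ≠ j+1 fails. So xy^t z = 0^{p+p!} 1^{p+p!-1} ∉ L.
This is a contradiction; hence L is not regular.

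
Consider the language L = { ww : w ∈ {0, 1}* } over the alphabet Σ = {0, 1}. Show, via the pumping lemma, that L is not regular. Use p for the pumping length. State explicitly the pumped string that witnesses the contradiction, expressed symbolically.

Toward a contradiction, assume L is regular with pumping length p.
Take w = 0^p 1^p 0^p 1^p = uu where u = 0^p1^p; then w ∈ L and |w| = 4p ≥ p.
By the pumping lemma, w = xyz with |xy| ≤ p and |y| > 0.
Since the first p symbols of w are all 0's and |xy| ≤ p, y lies entirely in the leading 0-block: y = 0^k for some k with 1 ≤ k ≤ p.
Pump with i = 2: xy^2z = 0^{p+k} 1^p 0^p 1^p, of length 4p+k. Suppose this equals vv. The string starts with 0 and ends with 1, so v does too; thus the boundary between the two copies of v is a 1→0 transition. There is exactly one such transition, at position 2p+k, so |v| = 2p+k and |vv| = 4p+2k ≠ 4p+k since k ≥ 1. So xy^2z ∉ L.
Contradiction. Therefore L is not regular.

0^{p+k} 1^p 0^p 1^p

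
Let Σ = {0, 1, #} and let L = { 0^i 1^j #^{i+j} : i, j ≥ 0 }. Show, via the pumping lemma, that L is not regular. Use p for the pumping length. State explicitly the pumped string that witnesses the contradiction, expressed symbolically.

0^{p+k} 1^p #^{2p}

Assume L is regular; let p be its pumping constant.
Take w = 0^p 1^p #^{2p} ∈ L (with i=j=p, i+j=2p), |w| = 4p ≥ p.
By the pumping lemma, w = xyz with |xy| ≤ p and y is nonempty.
Since the first p symbols of w are all 0's and |xy| ≤ p, y lies entirely in the leading 0-block: y = 0^k for some k with 1 ≤ k ≤ p.
Consider xy^2z = 0^{p+k} 1^p #^{2p}. Now the 0- and 1-counts sum to 2p+k, but the #-count is 2p ≠ 2p+k. So xy^2z ∉ L.
Contradiction. Therefore L is not regular.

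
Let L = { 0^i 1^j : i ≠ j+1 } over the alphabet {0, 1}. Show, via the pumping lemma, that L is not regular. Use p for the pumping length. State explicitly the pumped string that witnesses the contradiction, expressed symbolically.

Toward a contradiction, assume L is regular with pumping length p.
Choose w = 0^p 1^{p+p!-1}. Since p ≠ (p+p!-1)+1 = p+p!, w ∈ L; and |w| ≥ p.
By the pumping lemma, w = xyz with |xy| ≤ p and |y| ≥ 1.
Since the first p symbols of w are all 0's and |xy| ≤ p, y lies entirely in the leading 0-block: y = 0^k for some k with 1 ≤ k ≤ p.
Since 1 ≤ k ≤ p, k divides p!; set t = 1 + p!/k. Then xy^t z has p + (p!/k)·k = p + p! copies of 0. Now the 0-count is p+p! and (1-count)+1 = (p+p!-1)+1 = p+p!, so i ≠ j+1 fails. So xy^t z = 0^{p+p!} 1^{p+p!-1} ∉ L.
This contradicts the pumping lemma, so L is not regular.

0^{p+p!} 1^{p+p!-1}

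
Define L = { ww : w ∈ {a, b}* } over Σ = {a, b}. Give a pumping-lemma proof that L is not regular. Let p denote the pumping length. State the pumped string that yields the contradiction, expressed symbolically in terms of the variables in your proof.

a^{p+k} b^p a^p b^p

Assume L is regular. Let p be the pumping length given by the pumping lemma.
Take w = a^p b^p a^p b^p = uu where u = a^pb^p; then w ∈ L and |w| = 4p ≥ p.
By the pumping lemma, w = xyz with |xy| ≤ p and |y| ≥ 1.
Since the first p symbols of w are all a's and |xy| ≤ p, y lies entirely in the leading a-block: y = a^k for some k with 1 ≤ k ≤ p.
Pump with i = 2: xy^2z = a^{p+k} b^p a^p b^p, of length 4p+k. Suppose this equals vv. The string starts with a and ends with b, so v does too; thus the boundary between the two copies of v is a b→a transition. There is exactly one such transition, at position 2p+k, so |v| = 2p+k and |vv| = 4p+2k ≠ 4p+k since k ≥ 1. So xy^2z ∉ L.
This is a contradiction; hence L is not regular.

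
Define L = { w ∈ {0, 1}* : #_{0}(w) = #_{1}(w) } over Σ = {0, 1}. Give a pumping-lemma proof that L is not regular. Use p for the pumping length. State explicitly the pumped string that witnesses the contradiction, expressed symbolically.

Suppose for contradiction that L is regular, and let p be the pumping length.
Choose w = 0^p 1^p ∈ L with |w| = 2p ≥ p.
Write w = xyz as guaranteed by the lemma, with |xy| ≤ p and y is nonempty.
Since the first p symbols of w are all 0's and |xy| ≤ p, y lies entirely in the leading 0-block: y = 0^k for some k with 1 ≤ k ≤ p.
Pump with i = 2: xy^2z = 0^{p+k} 1^p has p+k occurrences of 0 but only p of 1. Since k ≥ 1 the counts differ, so xy^2z ∉ L.
This contradicts the pumping lemma, so L is not regular.

0^{p+k} 1^p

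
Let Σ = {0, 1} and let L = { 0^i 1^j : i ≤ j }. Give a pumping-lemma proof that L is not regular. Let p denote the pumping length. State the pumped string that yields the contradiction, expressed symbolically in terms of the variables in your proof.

0^{p+k} 1^p

Suppose for contradiction that L is regular, and let p be the pumping length.
Choose w = 0^p 1^p ∈ L, with |w| = 2p ≥ p.
By the pumping lemma, w = xyz with |xy| ≤ p and y is nonempty.
Because |xy| ≤ p and w begins with p copies of 0, we have y = 0^k with 1 ≤ k ≤ p.
Consider xy^2z = 0^{p+k} 1^p. Since k ≥ 1, the 0-count p+k exceeds the 1-count p, so i ≤ j fails; thus xy^2z ∉ L.
This is a contradiction; hence L is not regular.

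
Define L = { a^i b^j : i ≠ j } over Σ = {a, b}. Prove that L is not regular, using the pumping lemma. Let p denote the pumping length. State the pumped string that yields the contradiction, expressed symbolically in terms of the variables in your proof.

a^{p+p!} b^{p+p!}

Assume L is regular. Let p be the pumping length given by the pumping lemma.
Choose w = a^p b^{p+p!}. Since p ≠ p+p!, w ∈ L; and |w| ≥ p.
The pumping lemma gives a decomposition w = xyz where |xy| ≤ p and |y| > 0.
Since the first p symbols of w are all a's and |xy| ≤ p, y lies entirely in the leading a-block: y = a^k for some k with 1 ≤ k ≤ p.
Since 1 ≤ k ≤ p, k divides p!; set t = 1 + p!/k. Then xy^t z has p + (p!/k)·k = p + p! copies of a. Now the a-count equals the b-count, so i ≠ j fails. So xy^t z = a^{p+p!} b^{p+p!} ∉ L.
This is a contradiction; hence L is not regular.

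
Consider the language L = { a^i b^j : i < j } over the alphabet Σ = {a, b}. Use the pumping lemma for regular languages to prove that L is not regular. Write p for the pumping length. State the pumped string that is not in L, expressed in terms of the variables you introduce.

a^{p+k} b^{p+1}

Suppose for contradiction that L is regular, and let p be the pumping length.
Choose w = a^p b^{p+1} ∈ L, with |w| = 2p+1 ≥ p.
The pumping lemma gives a decomposition w = xyz where |xy| ≤ p and |y| ≥ 1.
The first p characters of w are a's, so xy (and hence y) consists only of a's. Write y = a^k, 1 ≤ k ≤ p.
Consider xy^2z = a^{p+k} b^{p+1}. Since k ≥ 1, the a-count p+k is at least p+1, so i < j fails; thus xy^2z ∉ L.
This is a contradiction; hence L is not regular.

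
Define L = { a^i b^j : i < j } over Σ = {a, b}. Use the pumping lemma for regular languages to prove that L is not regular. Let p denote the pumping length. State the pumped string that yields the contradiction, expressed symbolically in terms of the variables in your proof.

Toward a contradiction, assume L is regular with pumping length p.
Choose w = a^p b^{p+1} ∈ L, with |w| = 2p+1 ≥ p.
Write w = xyz as guaranteed by the lemma, with |xy| ≤ p and |y| > 0.
Because |xy| ≤ p and w begins with p copies of a, we have y = a^k with 1 ≤ k ≤ p.
Consider xy^2z = a^{p+k} b^{p+1}. Since k ≥ 1, the a-count p+k is at least p+1, so i < j fails; thus xy^2z ∉ L.
Contradiction. Therefore L is not regular.

a^{p+k} b^{p+1}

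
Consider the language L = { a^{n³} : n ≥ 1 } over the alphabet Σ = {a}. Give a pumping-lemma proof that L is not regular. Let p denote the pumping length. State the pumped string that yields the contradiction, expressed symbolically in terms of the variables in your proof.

a^{p³+k}

Assume L is regular; let p be its pumping constant.
Take w = a^{p³} ∈ L with |w| = p³ ≥ p.
Write w = xyz as guaranteed by the lemma, with |xy| ≤ p and y is nonempty.
Then y = a^k for some k with 1 ≤ k ≤ p.
Pump with i = 2: xy^2z = a^{p³+k}. Since 1 ≤ k ≤ p, p³ < p³+k ≤ p³+p < p³+3p²+3p+1 = (p+1)³, so p³+k is not a perfect cube. So xy^2z ∉ L.
Contradiction. Therefore L is not regular.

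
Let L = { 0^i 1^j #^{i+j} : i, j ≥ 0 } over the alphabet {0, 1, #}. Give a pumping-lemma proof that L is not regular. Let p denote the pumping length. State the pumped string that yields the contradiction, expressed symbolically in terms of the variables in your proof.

Toward a contradiction, assume L is regular with pumping length p.
Take w = 0^p 1^p #^{2p} ∈ L (with i=j=p, i+j=2p), |w| = 4p ≥ p.
By the pumping lemma, w = xyz with |xy| ≤ p and y is nonempty.
Since the first p symbols of w are all 0's and |xy| ≤ p, y lies entirely in the leading 0-block: y = 0^k for some k with 1 ≤ k ≤ p.
Consider xy^2z = 0^{p+k} 1^p #^{2p}. Now the 0- and 1-counts sum to 2p+k, but the #-count is 2p ≠ 2p+k. So xy^2z ∉ L.
This contradicts the pumping lemma, so L is not regular.

0^{p+k} 1^p #^{2p}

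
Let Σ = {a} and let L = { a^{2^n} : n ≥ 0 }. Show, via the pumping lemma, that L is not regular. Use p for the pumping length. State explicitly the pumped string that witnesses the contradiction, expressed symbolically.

a^{2^p+k}

Toward a contradiction, assume L is regular with pumping length p.
Take w = a^{2^p} ∈ L with |w| = 2^p ≥ p.
By the pumping lemma, w = xyz with |xy| ≤ p and |y| > 0.
Then y = a^k for some k with 1 ≤ k ≤ p.
Pump with i = 2: xy^2z = a^{2^p+k}. Since 1 ≤ k ≤ p < 2^p, we have 2^p < 2^p+k < 2^{p+1}, so 2^p+k is not a power of 2. So xy^2z ∉ L.
Contradiction. Therefore L is not regular.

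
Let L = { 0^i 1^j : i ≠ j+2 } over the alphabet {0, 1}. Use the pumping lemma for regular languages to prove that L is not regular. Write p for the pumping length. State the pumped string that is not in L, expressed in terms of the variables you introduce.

Assume L is regular. Let p be the pumping length given by the pumping lemma.
Choose w = 0^p 1^{p+p!-2}. Since p ≠ (p+p!-2)+2 = p+p!, w ∈ L; and |w| ≥ p.
Write w = xyz as guaranteed by the lemma, with |xy| ≤ p and |y| > 0.
The first p characters of w are 0's, so xy (and hence y) consists only of 0's. Write y = 0^k, 1 ≤ k ≤ p.
Since 1 ≤ k ≤ p, k divides p!; set t = 1 + p!/k. Then xy^t z has p + (p!/k)·k = p + p! copies of 0. Now the 0-count is p+p! and (1-count)+2 = (p+p!-2)+2 = p+p!, so i ≠ j+2 fails. So xy^t z = 0^{p+p!} 1^{p+p!-2} ∉ L.
This is a contradiction; hence L is not regular.

0^{p+p!} 1^{p+p!-2}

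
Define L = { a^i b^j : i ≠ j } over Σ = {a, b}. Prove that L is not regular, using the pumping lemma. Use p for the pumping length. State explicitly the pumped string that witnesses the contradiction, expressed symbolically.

a^{p+p!} b^{p+p!}

Toward a contradiction, assume L is regular with pumping length p.
Choose w = a^p b^{p+p!}. Since p ≠ p+p!, w ∈ L; and |w| ≥ p.
By the pumping lemma, w = xyz with |xy| ≤ p and y is nonempty.
Since the first p symbols of w are all a's and |xy| ≤ p, y lies entirely in the leading a-block: y = a^k for some k with 1 ≤ k ≤ p.
Since 1 ≤ k ≤ p, k divides p!; set t = 1 + p!/k. Then xy^t z has p + (p!/k)·k = p + p! copies of a. Now the a-count equals the b-count, so i ≠ j fails. So xy^t z = a^{p+p!} b^{p+p!} ∉ L.
This contradicts the pumping lemma, so L is not regular.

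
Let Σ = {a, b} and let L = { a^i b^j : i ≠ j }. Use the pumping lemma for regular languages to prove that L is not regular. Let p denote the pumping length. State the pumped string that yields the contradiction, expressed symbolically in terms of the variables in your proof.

Suppose for contradiction that L is regular, and let p be the pumping length.
Choose w = a^p b^{p+p!}. Since p ≠ p+p!, w ∈ L; and |w| ≥ p.
By the pumping lemma, w = xyz with |xy| ≤ p and |y| ≥ 1.
The first p characters of w are a's, so xy (and hence y) consists only of a's. Write y = a^k, 1 ≤ k ≤ p.
Since 1 ≤ k ≤ p, k divides p!; set t = 1 + p!/k. Then xy^t z has p + (p!/k)·k = p + p! copies of a. Now the a-count equals the b-count, so i ≠ j fails. So xy^t z = a^{p+p!} b^{p+p!} ∉ L.
This is a contradiction; hence L is not regular.

a^{p+p!} b^{p+p!}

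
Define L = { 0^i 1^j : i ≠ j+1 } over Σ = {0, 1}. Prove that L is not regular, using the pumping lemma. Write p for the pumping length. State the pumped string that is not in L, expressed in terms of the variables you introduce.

Assume L is regular. Let p be the pumping length given by the pumping lemma.
Choose w = 0^p 1^{p+p!-1}. Since p ≠ (p+p!-1)+1 = p+p!, w ∈ L; and |w| ≥ p.
The pumping lemma gives a decomposition w = xyz where |xy| ≤ p and |y| > 0.
The first p characters of w are 0's, so xy (and hence y) consists only of 0's. Write y = 0^k, 1 ≤ k ≤ p.
Since 1 ≤ k ≤ p, k divides p!; set t = 1 + p!/k. Then xy^t z has p + (p!/k)·k = p + p! copies of 0. Now the 0-count is p+p! and (1-count)+1 = (p+p!-1)+1 = p+p!, so i ≠ j+1 fails. So xy^t z = 0^{p+p!} 1^{p+p!-1} ∉ L.
This contradicts the pumping lemma, so L is not regular.

0^{p+p!} 1^{p+p!-1}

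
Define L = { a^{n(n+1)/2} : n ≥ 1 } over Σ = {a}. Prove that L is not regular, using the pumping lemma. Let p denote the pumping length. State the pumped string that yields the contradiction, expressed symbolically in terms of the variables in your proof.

a^{p(p+1)/2+k}

Assume L is regular. Let p be the pumping length given by the pumping lemma.
Take w = a^{p(p+1)/2} ∈ L with |w| = p(p+1)/2 ≥ p.
By the pumping lemma, w = xyz with |xy| ≤ p and y is nonempty.
Then y = a^k for some k with 1 ≤ k ≤ p.
Pump with i = 2: xy^2z = a^{p(p+1)/2+k}. Since 1 ≤ k ≤ p, p(p+1)/2 < p(p+1)/2+k ≤ p(p+1)/2+p < (p+1)(p+2)/2, so p(p+1)/2+k is strictly between consecutive triangular numbers. So xy^2z ∉ L.
This contradicts the pumping lemma, so L is not regular.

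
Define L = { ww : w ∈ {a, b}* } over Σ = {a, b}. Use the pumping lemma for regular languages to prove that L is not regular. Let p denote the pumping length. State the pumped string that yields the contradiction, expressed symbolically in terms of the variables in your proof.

Suppose for contradiction that L is regular, and let p be the pumping length.
Take w = a^p b^p a^p b^p = uu where u = a^pb^p; then w ∈ L and |w| = 4p ≥ p.
By the pumping lemma, w = xyz with |xy| ≤ p and |y| ≥ 1.
Since the first p symbols of w are all a's and |xy| ≤ p, y lies entirely in the leading a-block: y = a^k for some k with 1 ≤ k ≤ p.
Pump with i = 2: xy^2z = a^{p+k} b^p a^p b^p, of length 4p+k. Suppose this equals vv. The string starts with a and ends with b, so v does too; thus the boundary between the two copies of v is a b→a transition. There is exactly one such transition, at position 2p+k, so |v| = 2p+k and |vv| = 4p+2k ≠ 4p+k since k ≥ 1. So xy^2z ∉ L.
This contradicts the pumping lemma, so L is not regular.

a^{p+k} b^p a^p b^p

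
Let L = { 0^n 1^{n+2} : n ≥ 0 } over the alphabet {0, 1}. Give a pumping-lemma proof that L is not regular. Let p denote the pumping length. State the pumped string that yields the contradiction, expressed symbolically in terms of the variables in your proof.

0^{p+k} 1^{p+2}

Assume L is regular. Let p be the pumping length given by the pumping lemma.
Let w = 0^p 1^{p+2} ∈ L; note |w| = 2p+2 ≥ p.
By the pumping lemma, w = xyz with |xy| ≤ p and |y| ≥ 1.
Because |xy| ≤ p and w begins with p copies of 0, we have y = 0^k with 1 ≤ k ≤ p.
Pump with i = 2: xy^2z = 0^{p+k} 1^{p+2}. For this to lie in L we would need p+2 = (p+k)+2, which forces k = 0. But k ≥ 1, so xy^2z ∉ L.
Contradiction. Therefore L is not regular.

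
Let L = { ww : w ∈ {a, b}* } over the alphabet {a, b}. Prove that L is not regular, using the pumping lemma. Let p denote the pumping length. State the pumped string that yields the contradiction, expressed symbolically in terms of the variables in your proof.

a^{p+k} b^p a^p b^p

Assume L is regular; let p be its pumping constant.
Take w = a^p b^p a^p b^p = uu where u = a^pb^p; then w ∈ L and |w| = 4p ≥ p.
Write w = xyz as guaranteed by the lemma, with |xy| ≤ p and |y| > 0.
Since the first p symbols of w are all a's and |xy| ≤ p, y lies entirely in the leading a-block: y = a^k for some k with 1 ≤ k ≤ p.
Pump with i = 2: xy^2z = a^{p+k} b^p a^p b^p, of length 4p+k. Suppose this equals vv. The string starts with a and ends with b, so v does too; thus the boundary between the two copies of v is a b→a transition. There is exactly one such transition, at position 2p+k, so |v| = 2p+k and |vv| = 4p+2k ≠ 4p+k since k ≥ 1. So xy^2z ∉ L.
This is a contradiction; hence L is not regular.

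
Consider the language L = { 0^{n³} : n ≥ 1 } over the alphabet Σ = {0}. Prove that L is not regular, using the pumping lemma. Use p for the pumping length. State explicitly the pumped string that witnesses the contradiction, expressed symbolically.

Assume L is regular; let p be its pumping constant.
Take w = 0^{p³} ∈ L with |w| = p³ ≥ p.
The pumping lemma gives a decomposition w = xyz where |xy| ≤ p and |y| ≥ 1.
Then y = 0^k for some k with 1 ≤ k ≤ p.
Pump with i = 2: xy^2z = 0^{p³+k}. Since 1 ≤ k ≤ p, p³ < p³+k ≤ p³+p < p³+3p²+3p+1 = (p+1)³, so p³+k is not a perfect cube. So xy^2z ∉ L.
This contradicts the pumping lemma, so L is not regular.

0^{p³+k}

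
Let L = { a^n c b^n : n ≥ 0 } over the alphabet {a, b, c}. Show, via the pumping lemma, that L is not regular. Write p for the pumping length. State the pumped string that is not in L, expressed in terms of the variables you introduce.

a^{p+k} c b^p

Suppose for contradiction that L is regular, and let p be the pumping length.
Take w = a^p c b^p ∈ L with |w| = 2p+1 ≥ p.
The pumping lemma gives a decomposition w = xyz where |xy| ≤ p and |y| > 0.
Because |xy| ≤ p and w begins with p copies of a, we have y = a^k with 1 ≤ k ≤ p.
Pump with i = 2: xy^2z = a^{p+k} c b^p, which would require p+k = p. But k ≥ 1, so xy^2z ∉ L.
This is a contradiction; hence L is not regular.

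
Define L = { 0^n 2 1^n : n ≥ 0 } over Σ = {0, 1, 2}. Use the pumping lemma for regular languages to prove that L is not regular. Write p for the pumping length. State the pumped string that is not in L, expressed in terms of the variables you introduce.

0^{p+k} 2 1^p

Assume L is regular. Let p be the pumping length given by the pumping lemma.
Take w = 0^p 2 1^p ∈ L with |w| = 2p+1 ≥ p.
The pumping lemma gives a decomposition w = xyz where |xy| ≤ p and |y| ≥ 1.
The first p characters of w are 0's, so xy (and hence y) consists only of 0's. Write y = 0^k, 1 ≤ k ≤ p.
Pump with i = 2: xy^2z = 0^{p+k} 2 1^p, which would require p+k = p. But k ≥ 1, so xy^2z ∉ L.
This contradicts the pumping lemma, so L is not regular.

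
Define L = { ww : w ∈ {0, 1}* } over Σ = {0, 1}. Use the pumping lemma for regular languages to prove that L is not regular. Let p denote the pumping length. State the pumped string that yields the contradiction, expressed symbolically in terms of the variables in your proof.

Assume L is regular. Let p be the pumping length given by the pumping lemma.
Take w = 0^p 1^p 0^p 1^p = uu where u = 0^p1^p; then w ∈ L and |w| = 4p ≥ p.
Write w = xyz as guaranteed by the lemma, with |xy| ≤ p and y is nonempty.
Because |xy| ≤ p and w begins with p copies of 0, we have y = 0^k with 1 ≤ k ≤ p.
Pump with i = 2: xy^2z = 0^{p+k} 1^p 0^p 1^p, of length 4p+k. Suppose this equals vv. The string starts with 0 and ends with 1, so v does too; thus the boundary between the two copies of v is a 1→0 transition. There is exactly one such transition, at position 2p+k, so |v| = 2p+k and |vv| = 4p+2k ≠ 4p+k since k ≥ 1. So xy^2z ∉ L.
Contradiction. Therefore L is not regular.

0^{p+k} 1^p 0^p 1^p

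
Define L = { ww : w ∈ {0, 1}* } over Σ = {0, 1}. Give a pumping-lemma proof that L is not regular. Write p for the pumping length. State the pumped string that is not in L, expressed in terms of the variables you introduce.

Toward a contradiction, assume L is regular with pumping length p.
Take w = 0^p 1^p 0^p 1^p = uu where u = 0^p1^p; then w ∈ L and |w| = 4p ≥ p.
The pumping lemma gives a decomposition w = xyz where |xy| ≤ p and |y| > 0.
Since the first p symbols of w are all 0's and |xy| ≤ p, y lies entirely in the leading 0-block: y = 0^k for some k with 1 ≤ k ≤ p.
Pump with i = 2: xy^2z = 0^{p+k} 1^p 0^p 1^p, of length 4p+k. Suppose this equals vv. The string starts with 0 and ends with 1, so v does too; thus the boundary between the two copies of v is a 1→0 transition. There is exactly one such transition, at position 2p+k, so |v| = 2p+k and |vv| = 4p+2k ≠ 4p+k since k ≥ 1. So xy^2z ∉ L.
Contradiction. Therefore L is not regular.

0^{p+k} 1^p 0^p 1^p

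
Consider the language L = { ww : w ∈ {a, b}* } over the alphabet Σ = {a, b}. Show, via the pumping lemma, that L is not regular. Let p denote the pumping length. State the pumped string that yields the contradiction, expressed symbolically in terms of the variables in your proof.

a^{p+k} b^p a^p b^p

Assume L is regular; let p be its pumping constant.
Take w = a^p b^p a^p b^p = uu where u = a^pb^p; then w ∈ L and |w| = 4p ≥ p.
By the pumping lemma, w = xyz with |xy| ≤ p and |y| > 0.
Because |xy| ≤ p and w begins with p copies of a, we have y = a^k with 1 ≤ k ≤ p.
Pump with i = 2: xy^2z = a^{p+k} b^p a^p b^p, of length 4p+k. Suppose this equals vv. The string starts with a and ends with b, so v does too; thus the boundary between the two copies of v is a b→a transition. There is exactly one such transition, at position 2p+k, so |v| = 2p+k and |vv| = 4p+2k ≠ 4p+k since k ≥ 1. So xy^2z ∉ L.
Contradiction. Therefore L is not regular.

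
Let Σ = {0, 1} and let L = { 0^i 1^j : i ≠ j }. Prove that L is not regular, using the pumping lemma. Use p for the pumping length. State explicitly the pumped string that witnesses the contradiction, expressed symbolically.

Assume L is regular. Let p be the pumping length given by the pumping lemma.
Choose w = 0^p 1^{p+p!}. Since p ≠ p+p!, w ∈ L; and |w| ≥ p.
Write w = xyz as guaranteed by the lemma, with |xy| ≤ p and y is nonempty.
Because |xy| ≤ p and w begins with p copies of 0, we have y = 0^k with 1 ≤ k ≤ p.
Since 1 ≤ k ≤ p, k divides p!; set t = 1 + p!/k. Then xy^t z has p + (p!/k)·k = p + p! copies of 0. Now the 0-count equals the 1-count, so i ≠ j fails. So xy^t z = 0^{p+p!} 1^{p+p!} ∉ L.
This is a contradiction; hence L is not regular.

0^{p+p!} 1^{p+p!}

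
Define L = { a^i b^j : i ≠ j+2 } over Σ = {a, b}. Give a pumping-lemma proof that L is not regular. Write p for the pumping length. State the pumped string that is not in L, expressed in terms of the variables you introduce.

a^{p+p!} b^{p+p!-2}

Toward a contradiction, assume L is regular with pumping length p.
Choose w = a^p b^{p+p!-2}. Since p ≠ (p+p!-2)+2 = p+p!, w ∈ L; and |w| ≥ p.
Write w = xyz as guaranteed by the lemma, with |xy| ≤ p and |y| ≥ 1.
Because |xy| ≤ p and w begins with p copies of a, we have y = a^k with 1 ≤ k ≤ p.
Since 1 ≤ k ≤ p, k divides p!; set t = 1 + p!/k. Then xy^t z has p + (p!/k)·k = p + p! copies of a. Now the a-count is p+p! and (b-count)+2 = (p+p!-2)+2 = p+p!, so i ≠ j+2 fails. So xy^t z = a^{p+p!} b^{p+p!-2} ∉ L.
Contradiction. Therefore L is not regular.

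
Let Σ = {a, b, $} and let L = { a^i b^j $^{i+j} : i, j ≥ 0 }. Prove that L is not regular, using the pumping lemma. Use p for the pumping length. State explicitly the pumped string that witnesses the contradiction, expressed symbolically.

Toward a contradiction, assume L is regular with pumping length p.
Take w = a^p b^p $^{2p} ∈ L (with i=j=p, i+j=2p), |w| = 4p ≥ p.
The pumping lemma gives a decomposition w = xyz where |xy| ≤ p and |y| > 0.
Because |xy| ≤ p and w begins with p copies of a, we have y = a^k with 1 ≤ k ≤ p.
Consider xy^2z = a^{p+k} b^p $^{2p}. Now the a- and b-counts sum to 2p+k, but the $-count is 2p ≠ 2p+k. So xy^2z ∉ L.
This contradicts the pumping lemma, so L is not regular.

a^{p+k} b^p $^{2p}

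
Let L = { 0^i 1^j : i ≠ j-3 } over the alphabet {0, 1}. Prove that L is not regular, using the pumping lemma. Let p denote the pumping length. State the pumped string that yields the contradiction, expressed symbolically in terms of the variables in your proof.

0^{p+p!} 1^{p+p!+3}

Assume L is regular; let p be its pumping constant.
Choose w = 0^p 1^{p+p!+3}. Since p ≠ (p+p!+3)-3 = p+p!, w ∈ L; and |w| ≥ p.
By the pumping lemma, w = xyz with |xy| ≤ p and y is nonempty.
The first p characters of w are 0's, so xy (and hence y) consists only of 0's. Write y = 0^k, 1 ≤ k ≤ p.
Since 1 ≤ k ≤ p, k divides p!; set t = 1 + p!/k. Then xy^t z has p + (p!/k)·k = p + p! copies of 0. Now the 0-count is p+p! and (1-count)-3 = (p+p!+3)-3 = p+p!, so i ≠ j-3 fails. So xy^t z = 0^{p+p!} 1^{p+p!+3} ∉ L.
This contradicts the pumping lemma, so L is not regular.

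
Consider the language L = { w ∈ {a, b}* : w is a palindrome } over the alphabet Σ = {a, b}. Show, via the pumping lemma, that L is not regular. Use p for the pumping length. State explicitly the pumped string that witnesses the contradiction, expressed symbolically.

a^{p+k} b a^p

Suppose for contradiction that L is regular, and let p be the pumping length.
Take w = a^p b a^p, a palindrome of length 2p+1 ≥ p.
Write w = xyz as guaranteed by the lemma, with |xy| ≤ p and |y| ≥ 1.
Because |xy| ≤ p and w begins with p copies of a, we have y = a^k with 1 ≤ k ≤ p.
Pump with i = 2: xy^2z = a^{p+k} b a^p. Its reverse is a^p b a^{p+k}, which differs from xy^2z since k ≥ 1. So xy^2z is not a palindrome and xy^2z ∉ L.
Contradiction. Therefore L is not regular.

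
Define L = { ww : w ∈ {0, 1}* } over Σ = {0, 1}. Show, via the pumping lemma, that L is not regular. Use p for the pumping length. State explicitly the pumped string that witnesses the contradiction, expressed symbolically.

Assume L is regular; let p be its pumping constant.
Take w = 0^p 1^p 0^p 1^p = uu where u = 0^p1^p; then w ∈ L and |w| = 4p ≥ p.
Write w = xyz as guaranteed by the lemma, with |xy| ≤ p and y is nonempty.
The first p characters of w are 0's, so xy (and hence y) consists only of 0's. Write y = 0^k, 1 ≤ k ≤ p.
Pump with i = 2: xy^2z = 0^{p+k} 1^p 0^p 1^p, of length 4p+k. Suppose this equals vv. The string starts with 0 and ends with 1, so v does too; thus the boundary between the two copies of v is a 1→0 transition. There is exactly one such transition, at position 2p+k, so |v| = 2p+k and |vv| = 4p+2k ≠ 4p+k since k ≥ 1. So xy^2z ∉ L.
Contradiction. Therefore L is not regular.

0^{p+k} 1^p 0^p 1^p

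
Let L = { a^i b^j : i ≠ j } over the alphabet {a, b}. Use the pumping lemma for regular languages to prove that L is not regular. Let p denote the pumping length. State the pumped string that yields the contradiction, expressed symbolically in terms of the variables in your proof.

Toward a contradiction, assume L is regular with pumping length p.
Choose w = a^p b^{p+p!}. Since p ≠ p+p!, w ∈ L; and |w| ≥ p.
Write w = xyz as guaranteed by the lemma, with |xy| ≤ p and |y| > 0.
Since the first p symbols of w are all a's and |xy| ≤ p, y lies entirely in the leading a-block: y = a^k for some k with 1 ≤ k ≤ p.
Since 1 ≤ k ≤ p, k divides p!; set t = 1 + p!/k. Then xy^t z has p + (p!/k)·k = p + p! copies of a. Now the a-count equals the b-count, so i ≠ j fails. So xy^t z = a^{p+p!} b^{p+p!} ∉ L.
This is a contradiction; hence L is not regular.

a^{p+p!} b^{p+p!}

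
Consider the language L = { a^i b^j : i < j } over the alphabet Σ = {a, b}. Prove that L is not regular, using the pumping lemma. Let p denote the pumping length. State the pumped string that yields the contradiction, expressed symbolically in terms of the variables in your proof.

Suppose for contradiction that L is regular, and let p be the pumping length.
Choose w = a^p b^{p+1} ∈ L, with |w| = 2p+1 ≥ p.
Write w = xyz as guaranteed by the lemma, with |xy| ≤ p and |y| > 0.
Since the first p symbols of w are all a's and |xy| ≤ p, y lies entirely in the leading a-block: y = a^k for some k with 1 ≤ k ≤ p.
Consider xy^2z = a^{p+k} b^{p+1}. Since k ≥ 1, the a-count p+k is at least p+1, so i < j fails; thus xy^2z ∉ L.
Contradiction. Therefore L is not regular.

a^{p+k} b^{p+1}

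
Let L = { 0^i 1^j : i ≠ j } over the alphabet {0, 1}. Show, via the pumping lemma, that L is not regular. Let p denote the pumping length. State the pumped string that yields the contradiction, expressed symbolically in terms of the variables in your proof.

Assume L is regular. Let p be the pumping length given by the pumping lemma.
Choose w = 0^p 1^{p+p!}. Since p ≠ p+p!, w ∈ L; and |w| ≥ p.
The pumping lemma gives a decomposition w = xyz where |xy| ≤ p and |y| ≥ 1.
Since the first p symbols of w are all 0's and |xy| ≤ p, y lies entirely in the leading 0-block: y = 0^k for some k with 1 ≤ k ≤ p.
Since 1 ≤ k ≤ p, k divides p!; set t = 1 + p!/k. Then xy^t z has p + (p!/k)·k = p + p! copies of 0. Now the 0-count equals the 1-count, so i ≠ j fails. So xy^t z = 0^{p+p!} 1^{p+p!} ∉ L.
This contradicts the pumping lemma, so L is not regular.

0^{p+p!} 1^{p+p!}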